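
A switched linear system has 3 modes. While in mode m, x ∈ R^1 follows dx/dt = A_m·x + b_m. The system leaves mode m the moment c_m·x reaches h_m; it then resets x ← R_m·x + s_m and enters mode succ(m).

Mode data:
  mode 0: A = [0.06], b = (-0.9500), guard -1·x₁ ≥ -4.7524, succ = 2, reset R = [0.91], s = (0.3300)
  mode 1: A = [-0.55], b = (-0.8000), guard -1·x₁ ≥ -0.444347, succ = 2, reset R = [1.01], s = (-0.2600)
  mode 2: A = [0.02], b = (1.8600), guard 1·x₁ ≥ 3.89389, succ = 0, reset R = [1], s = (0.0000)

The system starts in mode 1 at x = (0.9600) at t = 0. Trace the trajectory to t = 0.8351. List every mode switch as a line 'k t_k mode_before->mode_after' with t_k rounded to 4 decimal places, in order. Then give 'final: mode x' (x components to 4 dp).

1 0.4368 1->2
final: 2 0.9341

Mode 1: guard c·x = -0.4443 hit at Δt = 0.4368 (t = 0.4368), x⁻ = (0.4443) → reset → x⁺ = (0.1888), jump to mode 2
Mode 2: flow for 0.3983 to horizon, guard not reached → x = (0.9341)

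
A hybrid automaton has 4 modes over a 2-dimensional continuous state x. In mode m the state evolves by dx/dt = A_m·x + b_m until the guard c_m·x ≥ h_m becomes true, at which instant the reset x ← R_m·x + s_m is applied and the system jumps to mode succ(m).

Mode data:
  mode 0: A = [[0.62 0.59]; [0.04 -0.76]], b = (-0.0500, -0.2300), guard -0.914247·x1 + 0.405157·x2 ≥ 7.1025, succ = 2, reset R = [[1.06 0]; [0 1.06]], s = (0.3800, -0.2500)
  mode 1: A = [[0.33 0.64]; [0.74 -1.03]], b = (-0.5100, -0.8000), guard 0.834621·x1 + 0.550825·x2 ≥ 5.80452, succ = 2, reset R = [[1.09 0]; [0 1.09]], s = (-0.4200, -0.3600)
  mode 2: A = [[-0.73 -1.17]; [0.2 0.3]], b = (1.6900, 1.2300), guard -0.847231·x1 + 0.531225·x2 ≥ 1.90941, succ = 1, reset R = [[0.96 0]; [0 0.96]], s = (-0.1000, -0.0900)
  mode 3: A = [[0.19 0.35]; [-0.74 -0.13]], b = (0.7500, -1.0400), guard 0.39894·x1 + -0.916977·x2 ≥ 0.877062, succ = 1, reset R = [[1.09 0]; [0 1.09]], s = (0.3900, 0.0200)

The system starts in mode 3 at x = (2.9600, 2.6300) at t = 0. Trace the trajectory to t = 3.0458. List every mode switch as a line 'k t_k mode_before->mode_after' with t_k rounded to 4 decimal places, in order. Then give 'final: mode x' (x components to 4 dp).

1 0.4886 3->1
2 1.0292 1->2
3 2.1707 2->1
final: 1 2.3551 2.1039

Mode 3: guard c·x = 0.8771 hit at Δt = 0.4886 (t = 0.4886), x⁻ = (3.9417, 0.7584) → reset → x⁺ = (4.6864, 0.8466), jump to mode 1
Mode 1: guard c·x = 5.8045 hit at Δt = 0.5406 (t = 1.0292), x⁻ = (5.7911, 1.7631) → reset → x⁺ = (5.8923, 1.5618), jump to mode 2
Mode 2: guard c·x = 1.9094 hit at Δt = 1.1415 (t = 2.1707), x⁻ = (0.7702, 4.8227) → reset → x⁺ = (0.6394, 4.5398), jump to mode 1
Mode 1: flow for 0.8751 to horizon, guard not reached → x = (2.3551, 2.1039)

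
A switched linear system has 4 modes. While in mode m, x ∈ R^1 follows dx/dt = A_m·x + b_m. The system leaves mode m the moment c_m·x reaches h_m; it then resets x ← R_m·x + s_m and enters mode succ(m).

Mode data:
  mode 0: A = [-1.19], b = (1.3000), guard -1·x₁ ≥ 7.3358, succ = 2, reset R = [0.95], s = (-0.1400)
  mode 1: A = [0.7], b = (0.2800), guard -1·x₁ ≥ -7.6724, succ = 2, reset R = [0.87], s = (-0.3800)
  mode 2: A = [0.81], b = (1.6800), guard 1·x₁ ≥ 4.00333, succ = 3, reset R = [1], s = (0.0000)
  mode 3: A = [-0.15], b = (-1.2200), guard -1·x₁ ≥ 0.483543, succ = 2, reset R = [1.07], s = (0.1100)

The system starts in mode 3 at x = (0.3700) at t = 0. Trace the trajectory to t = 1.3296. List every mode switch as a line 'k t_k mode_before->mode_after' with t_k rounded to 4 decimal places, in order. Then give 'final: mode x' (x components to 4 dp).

1 0.7052 3->2
final: 2 0.6897

Mode 3: guard c·x = 0.4835 hit at Δt = 0.7052 (t = 0.7052), x⁻ = (-0.4835) → reset → x⁺ = (-0.4074), jump to mode 2
Mode 2: flow for 0.6244 to horizon, guard not reached → x = (0.6897)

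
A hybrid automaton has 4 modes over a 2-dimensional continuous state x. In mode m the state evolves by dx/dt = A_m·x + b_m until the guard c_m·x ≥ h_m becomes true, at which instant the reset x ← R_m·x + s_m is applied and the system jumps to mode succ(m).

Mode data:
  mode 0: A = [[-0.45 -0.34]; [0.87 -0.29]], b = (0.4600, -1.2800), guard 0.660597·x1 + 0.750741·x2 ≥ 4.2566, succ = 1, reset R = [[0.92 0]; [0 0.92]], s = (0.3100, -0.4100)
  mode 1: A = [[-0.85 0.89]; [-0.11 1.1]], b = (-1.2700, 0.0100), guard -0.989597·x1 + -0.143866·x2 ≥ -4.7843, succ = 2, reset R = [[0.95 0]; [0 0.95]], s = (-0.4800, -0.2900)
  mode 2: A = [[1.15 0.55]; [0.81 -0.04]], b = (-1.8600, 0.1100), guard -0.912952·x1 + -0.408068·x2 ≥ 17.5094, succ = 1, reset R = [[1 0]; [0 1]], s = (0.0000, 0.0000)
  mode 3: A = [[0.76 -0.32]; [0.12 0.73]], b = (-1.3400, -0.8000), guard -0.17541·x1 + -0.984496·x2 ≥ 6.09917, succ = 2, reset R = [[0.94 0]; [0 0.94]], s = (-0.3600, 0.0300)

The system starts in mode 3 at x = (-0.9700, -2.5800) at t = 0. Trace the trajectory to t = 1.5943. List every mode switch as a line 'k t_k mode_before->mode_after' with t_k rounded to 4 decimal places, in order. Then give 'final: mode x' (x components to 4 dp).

1 0.8323 3->2
final: 2 -11.8903 -9.0187

Mode 3: guard c·x = 6.0992 hit at Δt = 0.8323 (t = 0.8323), x⁻ = (-1.9428, -5.8491) → reset → x⁺ = (-2.1862, -5.4681), jump to mode 2
Mode 2: flow for 0.7620 to horizon, guard not reached → x = (-11.8903, -9.0187)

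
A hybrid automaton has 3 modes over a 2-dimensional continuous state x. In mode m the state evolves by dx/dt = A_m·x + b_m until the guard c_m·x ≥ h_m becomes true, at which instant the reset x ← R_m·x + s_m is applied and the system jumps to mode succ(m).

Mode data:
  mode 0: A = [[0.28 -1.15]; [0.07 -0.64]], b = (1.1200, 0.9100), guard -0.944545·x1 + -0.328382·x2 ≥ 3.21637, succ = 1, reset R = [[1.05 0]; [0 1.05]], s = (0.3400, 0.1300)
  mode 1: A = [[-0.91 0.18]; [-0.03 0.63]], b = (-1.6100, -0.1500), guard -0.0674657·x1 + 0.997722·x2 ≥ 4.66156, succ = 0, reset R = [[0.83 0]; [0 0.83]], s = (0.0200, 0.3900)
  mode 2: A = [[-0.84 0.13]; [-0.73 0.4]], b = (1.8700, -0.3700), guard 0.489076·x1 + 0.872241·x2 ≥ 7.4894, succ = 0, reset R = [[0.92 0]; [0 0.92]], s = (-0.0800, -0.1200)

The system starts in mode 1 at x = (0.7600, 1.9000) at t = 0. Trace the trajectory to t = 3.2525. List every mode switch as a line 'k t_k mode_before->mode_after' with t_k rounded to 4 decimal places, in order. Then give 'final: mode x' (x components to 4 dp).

Mode 1: guard c·x = 4.6616 hit at Δt = 1.5405 (t = 1.5405), x⁻ = (-0.6467, 4.6285) → reset → x⁺ = (-0.5168, 4.2316), jump to mode 0
Mode 0: guard c·x = 3.2164 hit at Δt = 1.1012 (t = 2.6417), x⁻ = (-4.3302, 2.6605) → reset → x⁺ = (-4.2067, 2.9235), jump to mode 1
Mode 1: flow for 0.6108 to horizon, guard not reached → x = (-2.8625, 4.2627)

1 1.5405 1->0
2 2.6417 0->1
final: 1 -2.8625 4.2627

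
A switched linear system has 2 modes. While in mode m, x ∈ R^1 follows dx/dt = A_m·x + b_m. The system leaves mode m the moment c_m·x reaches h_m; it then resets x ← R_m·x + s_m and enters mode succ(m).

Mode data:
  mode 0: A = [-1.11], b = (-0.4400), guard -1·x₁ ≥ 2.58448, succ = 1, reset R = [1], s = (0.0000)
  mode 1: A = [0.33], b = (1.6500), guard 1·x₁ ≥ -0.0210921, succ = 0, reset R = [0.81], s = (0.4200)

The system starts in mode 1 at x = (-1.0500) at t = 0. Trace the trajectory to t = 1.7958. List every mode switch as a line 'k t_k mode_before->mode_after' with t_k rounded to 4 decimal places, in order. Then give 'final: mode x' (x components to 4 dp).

Mode 1: guard c·x = -0.0211 hit at Δt = 0.7015 (t = 0.7015), x⁻ = (-0.0211) → reset → x⁺ = (0.4029), jump to mode 0
Mode 0: flow for 1.0943 to horizon, guard not reached → x = (-0.1592)

1 0.7015 1->0
final: 0 -0.1592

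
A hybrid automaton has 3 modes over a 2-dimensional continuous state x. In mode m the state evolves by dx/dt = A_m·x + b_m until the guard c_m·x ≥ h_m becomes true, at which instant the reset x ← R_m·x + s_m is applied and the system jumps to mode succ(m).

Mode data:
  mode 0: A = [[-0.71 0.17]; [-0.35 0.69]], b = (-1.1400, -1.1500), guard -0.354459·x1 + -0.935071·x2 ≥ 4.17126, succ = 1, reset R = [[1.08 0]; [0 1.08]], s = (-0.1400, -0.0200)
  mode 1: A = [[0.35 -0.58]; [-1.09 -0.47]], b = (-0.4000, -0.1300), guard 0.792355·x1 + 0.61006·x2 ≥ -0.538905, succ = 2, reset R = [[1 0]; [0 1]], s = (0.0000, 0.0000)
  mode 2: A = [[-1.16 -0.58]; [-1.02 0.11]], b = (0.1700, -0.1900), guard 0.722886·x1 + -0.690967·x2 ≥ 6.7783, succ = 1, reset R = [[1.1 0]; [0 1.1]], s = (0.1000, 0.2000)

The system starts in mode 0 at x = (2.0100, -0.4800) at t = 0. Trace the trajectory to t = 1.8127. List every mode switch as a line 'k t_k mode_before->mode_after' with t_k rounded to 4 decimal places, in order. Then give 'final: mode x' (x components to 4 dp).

Mode 0: guard c·x = 4.1713 hit at Δt = 1.3163 (t = 1.3163), x⁻ = (-0.5448, -4.2544) → reset → x⁺ = (-0.7284, -4.6147), jump to mode 1
Mode 1: flow for 0.4964 to horizon, guard not reached → x = (0.1929, -3.5967)

1 1.3163 0->1
final: 1 0.1929 -3.5967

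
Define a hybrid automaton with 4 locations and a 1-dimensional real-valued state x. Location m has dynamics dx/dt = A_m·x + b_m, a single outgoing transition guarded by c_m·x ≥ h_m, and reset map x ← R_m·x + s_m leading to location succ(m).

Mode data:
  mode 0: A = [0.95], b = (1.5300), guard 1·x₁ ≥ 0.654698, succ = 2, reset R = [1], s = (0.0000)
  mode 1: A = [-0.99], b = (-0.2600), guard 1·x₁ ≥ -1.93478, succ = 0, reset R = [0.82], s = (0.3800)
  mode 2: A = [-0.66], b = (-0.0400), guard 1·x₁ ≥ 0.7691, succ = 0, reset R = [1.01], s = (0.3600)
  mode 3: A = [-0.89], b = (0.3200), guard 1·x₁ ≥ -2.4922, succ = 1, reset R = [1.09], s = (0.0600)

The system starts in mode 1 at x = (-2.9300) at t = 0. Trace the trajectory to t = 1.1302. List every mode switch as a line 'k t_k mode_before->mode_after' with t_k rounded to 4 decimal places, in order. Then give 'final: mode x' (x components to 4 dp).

1 0.4717 1->0
final: 0 -0.8553

Mode 1: guard c·x = -1.9348 hit at Δt = 0.4717 (t = 0.4717), x⁻ = (-1.9348) → reset → x⁺ = (-1.2065), jump to mode 0
Mode 0: flow for 0.6585 to horizon, guard not reached → x = (-0.8553)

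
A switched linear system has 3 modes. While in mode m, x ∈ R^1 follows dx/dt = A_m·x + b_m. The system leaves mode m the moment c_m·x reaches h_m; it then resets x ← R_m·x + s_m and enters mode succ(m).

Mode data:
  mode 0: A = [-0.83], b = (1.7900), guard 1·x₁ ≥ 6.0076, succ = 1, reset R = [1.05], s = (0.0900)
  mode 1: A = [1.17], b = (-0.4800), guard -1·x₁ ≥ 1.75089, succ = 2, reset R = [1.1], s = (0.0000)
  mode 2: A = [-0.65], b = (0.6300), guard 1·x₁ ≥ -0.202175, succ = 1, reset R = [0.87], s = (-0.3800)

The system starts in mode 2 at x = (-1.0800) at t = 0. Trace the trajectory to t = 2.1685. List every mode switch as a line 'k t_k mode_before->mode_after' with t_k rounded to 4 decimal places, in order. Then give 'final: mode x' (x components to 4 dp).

1 0.8604 2->1
2 1.5485 1->2
final: 2 -0.9657

Mode 2: guard c·x = -0.2022 hit at Δt = 0.8604 (t = 0.8604), x⁻ = (-0.2022) → reset → x⁺ = (-0.5559), jump to mode 1
Mode 1: guard c·x = 1.7509 hit at Δt = 0.6881 (t = 1.5485), x⁻ = (-1.7509) → reset → x⁺ = (-1.9260), jump to mode 2
Mode 2: flow for 0.6200 to horizon, guard not reached → x = (-0.9657)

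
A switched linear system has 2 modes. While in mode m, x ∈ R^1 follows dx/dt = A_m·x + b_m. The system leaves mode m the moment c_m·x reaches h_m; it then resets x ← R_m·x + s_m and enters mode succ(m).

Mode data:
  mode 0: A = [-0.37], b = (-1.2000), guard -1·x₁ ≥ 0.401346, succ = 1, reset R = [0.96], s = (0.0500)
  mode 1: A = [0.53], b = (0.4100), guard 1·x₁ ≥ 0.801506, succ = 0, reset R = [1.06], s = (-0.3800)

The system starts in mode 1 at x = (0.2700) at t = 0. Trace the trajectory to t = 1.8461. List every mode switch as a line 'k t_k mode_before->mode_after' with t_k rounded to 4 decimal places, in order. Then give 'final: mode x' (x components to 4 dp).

Mode 1: guard c·x = 0.8015 hit at Δt = 0.7767 (t = 0.7767), x⁻ = (0.8015) → reset → x⁺ = (0.4696), jump to mode 0
Mode 0: guard c·x = 0.4013 hit at Δt = 0.7225 (t = 1.4992), x⁻ = (-0.4013) → reset → x⁺ = (-0.3353), jump to mode 1
Mode 1: flow for 0.3469 to horizon, guard not reached → x = (-0.2468)

1 0.7767 1->0
2 1.4992 0->1
final: 1 -0.2468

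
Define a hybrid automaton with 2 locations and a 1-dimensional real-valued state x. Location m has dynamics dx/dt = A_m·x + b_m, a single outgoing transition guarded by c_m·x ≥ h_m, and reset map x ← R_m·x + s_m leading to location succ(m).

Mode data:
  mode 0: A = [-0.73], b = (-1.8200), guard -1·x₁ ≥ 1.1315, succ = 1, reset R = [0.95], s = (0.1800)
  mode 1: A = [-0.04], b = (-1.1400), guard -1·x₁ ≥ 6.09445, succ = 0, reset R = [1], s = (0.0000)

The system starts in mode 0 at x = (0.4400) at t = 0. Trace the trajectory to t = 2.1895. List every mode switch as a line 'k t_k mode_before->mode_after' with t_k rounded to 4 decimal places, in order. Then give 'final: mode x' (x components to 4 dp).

Mode 0: guard c·x = 1.1315 hit at Δt = 1.0512 (t = 1.0512), x⁻ = (-1.1315) → reset → x⁺ = (-0.8949), jump to mode 1
Mode 1: flow for 1.1383 to horizon, guard not reached → x = (-2.1236)

1 1.0512 0->1
final: 1 -2.1236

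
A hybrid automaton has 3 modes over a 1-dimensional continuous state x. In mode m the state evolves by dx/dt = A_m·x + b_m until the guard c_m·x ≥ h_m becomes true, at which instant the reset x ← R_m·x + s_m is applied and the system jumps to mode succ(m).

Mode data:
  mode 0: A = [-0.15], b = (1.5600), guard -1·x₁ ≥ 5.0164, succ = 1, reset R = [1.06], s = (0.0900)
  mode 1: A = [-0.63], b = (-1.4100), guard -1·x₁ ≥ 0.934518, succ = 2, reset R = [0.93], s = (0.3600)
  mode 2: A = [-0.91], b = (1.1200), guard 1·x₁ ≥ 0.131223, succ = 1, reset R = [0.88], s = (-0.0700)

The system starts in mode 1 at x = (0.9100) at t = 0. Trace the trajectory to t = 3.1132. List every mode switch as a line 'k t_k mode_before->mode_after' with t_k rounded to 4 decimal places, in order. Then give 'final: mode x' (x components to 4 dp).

1 1.3995 1->2
2 1.9038 2->1
3 2.7937 1->2
final: 2 -0.0701

Mode 1: guard c·x = 0.9345 hit at Δt = 1.3995 (t = 1.3995), x⁻ = (-0.9345) → reset → x⁺ = (-0.5091), jump to mode 2
Mode 2: guard c·x = 0.1312 hit at Δt = 0.5043 (t = 1.9038), x⁻ = (0.1312) → reset → x⁺ = (0.0455), jump to mode 1
Mode 1: guard c·x = 0.9345 hit at Δt = 0.8899 (t = 2.7937), x⁻ = (-0.9345) → reset → x⁺ = (-0.5091), jump to mode 2
Mode 2: flow for 0.3195 to horizon, guard not reached → x = (-0.0701)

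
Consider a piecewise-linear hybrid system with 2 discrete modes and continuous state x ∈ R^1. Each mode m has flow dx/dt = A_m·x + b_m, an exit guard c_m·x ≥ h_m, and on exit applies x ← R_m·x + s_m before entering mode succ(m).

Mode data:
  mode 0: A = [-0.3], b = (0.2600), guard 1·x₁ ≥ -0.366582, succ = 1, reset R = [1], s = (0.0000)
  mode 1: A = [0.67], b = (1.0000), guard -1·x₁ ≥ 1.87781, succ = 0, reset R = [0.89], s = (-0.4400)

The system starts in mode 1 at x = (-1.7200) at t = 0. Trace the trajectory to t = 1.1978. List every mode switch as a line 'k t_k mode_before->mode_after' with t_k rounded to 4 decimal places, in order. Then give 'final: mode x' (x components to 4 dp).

1 0.7865 1->0
final: 0 -1.7656

Mode 1: guard c·x = 1.8778 hit at Δt = 0.7865 (t = 0.7865), x⁻ = (-1.8778) → reset → x⁺ = (-2.1113), jump to mode 0
Mode 0: flow for 0.4113 to horizon, guard not reached → x = (-1.7656)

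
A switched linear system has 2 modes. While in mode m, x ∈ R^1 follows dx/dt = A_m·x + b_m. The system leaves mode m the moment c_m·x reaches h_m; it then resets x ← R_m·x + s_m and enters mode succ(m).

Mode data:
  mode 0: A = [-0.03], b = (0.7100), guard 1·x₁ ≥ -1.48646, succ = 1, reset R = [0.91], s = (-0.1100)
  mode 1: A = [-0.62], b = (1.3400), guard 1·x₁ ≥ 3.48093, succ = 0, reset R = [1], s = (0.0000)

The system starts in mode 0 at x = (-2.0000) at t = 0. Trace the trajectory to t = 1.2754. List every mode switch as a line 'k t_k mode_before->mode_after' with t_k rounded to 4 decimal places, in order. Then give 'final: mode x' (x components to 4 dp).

Mode 0: guard c·x = -1.4865 hit at Δt = 0.6737 (t = 0.6737), x⁻ = (-1.4865) → reset → x⁺ = (-1.4627), jump to mode 1
Mode 1: flow for 0.6017 to horizon, guard not reached → x = (-0.3343)

1 0.6737 0->1
final: 1 -0.3343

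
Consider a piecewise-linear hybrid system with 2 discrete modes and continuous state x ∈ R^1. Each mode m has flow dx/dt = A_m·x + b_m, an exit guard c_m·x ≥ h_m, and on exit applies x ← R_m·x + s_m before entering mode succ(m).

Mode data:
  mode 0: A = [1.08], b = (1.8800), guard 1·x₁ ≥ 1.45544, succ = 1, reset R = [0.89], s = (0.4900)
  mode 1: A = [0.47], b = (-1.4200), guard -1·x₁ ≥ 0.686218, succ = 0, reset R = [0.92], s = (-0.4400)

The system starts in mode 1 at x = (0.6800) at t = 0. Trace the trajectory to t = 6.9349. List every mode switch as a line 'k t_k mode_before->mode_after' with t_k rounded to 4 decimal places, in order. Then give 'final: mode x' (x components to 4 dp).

Mode 1: guard c·x = 0.6862 hit at Δt = 0.9780 (t = 0.9780), x⁻ = (-0.6862) → reset → x⁺ = (-1.0713), jump to mode 0
Mode 0: guard c·x = 1.4554 hit at Δt = 1.4475 (t = 2.4255), x⁻ = (1.4554) → reset → x⁺ = (1.7853), jump to mode 1
Mode 1: guard c·x = 0.6862 hit at Δt = 2.3373 (t = 4.7628), x⁻ = (-0.6862) → reset → x⁺ = (-1.0713), jump to mode 0
Mode 0: guard c·x = 1.4554 hit at Δt = 1.4475 (t = 6.2103), x⁻ = (1.4554) → reset → x⁺ = (1.7853), jump to mode 1
Mode 1: flow for 0.7246 to horizon, guard not reached → x = (1.2839)

1 0.9780 1->0
2 2.4255 0->1
3 4.7628 1->0
4 6.2103 0->1
final: 1 1.2839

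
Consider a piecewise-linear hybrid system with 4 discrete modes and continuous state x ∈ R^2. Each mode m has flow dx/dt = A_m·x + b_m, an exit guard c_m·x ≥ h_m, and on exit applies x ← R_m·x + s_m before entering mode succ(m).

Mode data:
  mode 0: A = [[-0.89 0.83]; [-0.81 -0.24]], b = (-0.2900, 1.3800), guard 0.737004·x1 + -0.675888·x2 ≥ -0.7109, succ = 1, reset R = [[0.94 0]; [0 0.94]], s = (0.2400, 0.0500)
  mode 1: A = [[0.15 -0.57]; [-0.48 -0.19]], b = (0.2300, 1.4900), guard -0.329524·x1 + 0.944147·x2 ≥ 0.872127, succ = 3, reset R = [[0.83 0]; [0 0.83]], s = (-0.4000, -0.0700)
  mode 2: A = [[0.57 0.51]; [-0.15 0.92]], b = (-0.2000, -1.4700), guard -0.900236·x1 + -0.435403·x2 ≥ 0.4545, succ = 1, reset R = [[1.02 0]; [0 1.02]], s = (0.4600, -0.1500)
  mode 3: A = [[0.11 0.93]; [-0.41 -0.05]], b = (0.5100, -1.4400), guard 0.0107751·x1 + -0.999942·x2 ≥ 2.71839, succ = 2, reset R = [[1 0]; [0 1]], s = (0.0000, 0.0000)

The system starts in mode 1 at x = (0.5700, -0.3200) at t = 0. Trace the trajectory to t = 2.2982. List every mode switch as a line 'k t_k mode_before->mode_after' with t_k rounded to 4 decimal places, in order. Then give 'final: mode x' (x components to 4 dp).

1 1.3993 1->3
final: 3 0.8027 -0.6232

Mode 1: guard c·x = 0.8721 hit at Δt = 1.3993 (t = 1.3993), x⁻ = (0.6772, 1.1601) → reset → x⁺ = (0.1621, 0.8929), jump to mode 3
Mode 3: flow for 0.8989 to horizon, guard not reached → x = (0.8027, -0.6232)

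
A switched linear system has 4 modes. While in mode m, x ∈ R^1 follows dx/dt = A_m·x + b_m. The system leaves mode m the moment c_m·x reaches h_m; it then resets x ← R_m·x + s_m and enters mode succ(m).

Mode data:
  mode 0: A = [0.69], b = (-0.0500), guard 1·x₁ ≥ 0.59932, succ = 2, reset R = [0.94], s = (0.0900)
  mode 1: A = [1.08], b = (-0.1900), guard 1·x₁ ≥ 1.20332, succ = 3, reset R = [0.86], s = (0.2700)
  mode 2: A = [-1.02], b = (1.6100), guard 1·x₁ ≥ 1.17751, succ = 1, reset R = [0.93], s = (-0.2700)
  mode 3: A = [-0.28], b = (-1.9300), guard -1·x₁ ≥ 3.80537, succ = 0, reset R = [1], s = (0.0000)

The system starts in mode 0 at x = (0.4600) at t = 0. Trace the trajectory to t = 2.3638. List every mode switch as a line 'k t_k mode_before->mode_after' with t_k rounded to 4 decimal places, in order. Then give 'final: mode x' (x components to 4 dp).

1 0.4451 0->2
2 1.2648 2->1
3 1.6899 1->3
final: 3 -0.1048

Mode 0: guard c·x = 0.5993 hit at Δt = 0.4451 (t = 0.4451), x⁻ = (0.5993) → reset → x⁺ = (0.6534), jump to mode 2
Mode 2: guard c·x = 1.1775 hit at Δt = 0.8197 (t = 1.2648), x⁻ = (1.1775) → reset → x⁺ = (0.8251), jump to mode 1
Mode 1: guard c·x = 1.2033 hit at Δt = 0.4251 (t = 1.6899), x⁻ = (1.2033) → reset → x⁺ = (1.3049), jump to mode 3
Mode 3: flow for 0.6739 to horizon, guard not reached → x = (-0.1048)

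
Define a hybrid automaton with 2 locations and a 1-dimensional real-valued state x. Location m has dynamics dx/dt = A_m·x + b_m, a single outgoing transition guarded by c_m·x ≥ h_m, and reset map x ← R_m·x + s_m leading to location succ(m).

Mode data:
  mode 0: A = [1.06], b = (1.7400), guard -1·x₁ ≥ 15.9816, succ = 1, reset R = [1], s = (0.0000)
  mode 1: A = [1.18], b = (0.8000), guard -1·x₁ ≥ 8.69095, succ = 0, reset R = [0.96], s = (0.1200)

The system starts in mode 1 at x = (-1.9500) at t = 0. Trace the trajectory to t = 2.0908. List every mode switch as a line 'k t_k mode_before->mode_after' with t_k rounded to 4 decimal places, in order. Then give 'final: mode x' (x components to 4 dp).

1 1.5597 1->0
final: 0 -13.1983

Mode 1: guard c·x = 8.6910 hit at Δt = 1.5597 (t = 1.5597), x⁻ = (-8.6910) → reset → x⁺ = (-8.2233), jump to mode 0
Mode 0: flow for 0.5311 to horizon, guard not reached → x = (-13.1983)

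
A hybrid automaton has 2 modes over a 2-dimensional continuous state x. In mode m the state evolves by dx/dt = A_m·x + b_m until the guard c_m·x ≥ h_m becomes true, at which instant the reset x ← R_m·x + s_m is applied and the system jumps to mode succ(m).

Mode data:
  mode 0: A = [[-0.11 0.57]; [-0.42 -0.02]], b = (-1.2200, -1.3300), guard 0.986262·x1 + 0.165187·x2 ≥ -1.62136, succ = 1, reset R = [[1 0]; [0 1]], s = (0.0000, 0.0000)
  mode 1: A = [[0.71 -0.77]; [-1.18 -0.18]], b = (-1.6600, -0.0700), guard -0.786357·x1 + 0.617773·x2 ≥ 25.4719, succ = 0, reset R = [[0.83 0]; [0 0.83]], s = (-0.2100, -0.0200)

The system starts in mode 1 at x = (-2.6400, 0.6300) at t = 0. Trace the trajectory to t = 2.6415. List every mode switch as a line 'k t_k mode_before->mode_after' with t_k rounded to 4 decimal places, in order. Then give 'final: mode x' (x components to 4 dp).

Mode 1: guard c·x = 25.4719 hit at Δt = 1.4839 (t = 1.4839), x⁻ = (-20.8087, 14.7446) → reset → x⁺ = (-17.4812, 12.2180), jump to mode 0
Mode 0: flow for 1.1576 to horizon, guard not reached → x = (-7.5424, 16.4825)

1 1.4839 1->0
final: 0 -7.5424 16.4825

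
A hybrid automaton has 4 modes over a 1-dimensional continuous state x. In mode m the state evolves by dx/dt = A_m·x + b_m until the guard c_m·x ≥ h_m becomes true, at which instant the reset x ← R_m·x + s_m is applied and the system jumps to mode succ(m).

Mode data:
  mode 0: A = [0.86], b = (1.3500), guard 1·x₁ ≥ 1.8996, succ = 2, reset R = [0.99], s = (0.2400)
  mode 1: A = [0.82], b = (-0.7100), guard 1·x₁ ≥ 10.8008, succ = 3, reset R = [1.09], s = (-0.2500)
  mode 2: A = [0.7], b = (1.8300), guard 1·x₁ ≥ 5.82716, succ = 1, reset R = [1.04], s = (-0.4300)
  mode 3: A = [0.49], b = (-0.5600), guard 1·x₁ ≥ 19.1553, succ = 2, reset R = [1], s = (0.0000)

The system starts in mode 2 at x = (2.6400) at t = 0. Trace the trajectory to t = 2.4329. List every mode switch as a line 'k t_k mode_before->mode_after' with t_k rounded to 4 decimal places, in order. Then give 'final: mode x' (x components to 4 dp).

1 0.6773 2->1
2 1.5735 1->3
final: 3 16.9583

Mode 2: guard c·x = 5.8272 hit at Δt = 0.6773 (t = 0.6773), x⁻ = (5.8272) → reset → x⁺ = (5.6302), jump to mode 1
Mode 1: guard c·x = 10.8008 hit at Δt = 0.8962 (t = 1.5735), x⁻ = (10.8008) → reset → x⁺ = (11.5229), jump to mode 3
Mode 3: flow for 0.8594 to horizon, guard not reached → x = (16.9583)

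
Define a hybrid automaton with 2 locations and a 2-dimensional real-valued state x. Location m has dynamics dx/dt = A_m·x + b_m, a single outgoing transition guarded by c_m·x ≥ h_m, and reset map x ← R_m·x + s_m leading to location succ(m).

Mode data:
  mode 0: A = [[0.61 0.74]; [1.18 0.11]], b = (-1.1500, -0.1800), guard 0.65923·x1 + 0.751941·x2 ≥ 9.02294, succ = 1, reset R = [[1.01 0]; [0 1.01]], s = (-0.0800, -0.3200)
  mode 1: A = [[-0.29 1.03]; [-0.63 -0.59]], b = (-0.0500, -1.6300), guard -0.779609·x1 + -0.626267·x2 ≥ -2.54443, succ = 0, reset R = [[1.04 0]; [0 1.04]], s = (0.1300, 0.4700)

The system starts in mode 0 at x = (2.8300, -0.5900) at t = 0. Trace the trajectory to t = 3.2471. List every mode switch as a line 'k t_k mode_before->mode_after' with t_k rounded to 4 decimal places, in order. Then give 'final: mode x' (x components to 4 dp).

1 1.3814 0->1
2 2.6610 1->0
final: 0 7.1628 1.9362

Mode 0: guard c·x = 9.0229 hit at Δt = 1.3814 (t = 1.3814), x⁻ = (6.8070, 6.0318) → reset → x⁺ = (6.7951, 5.7721), jump to mode 1
Mode 1: guard c·x = -2.5444 hit at Δt = 1.2796 (t = 2.6610), x⁻ = (5.3740, -2.6270) → reset → x⁺ = (5.7190, -2.2621), jump to mode 0
Mode 0: flow for 0.5861 to horizon, guard not reached → x = (7.1628, 1.9362)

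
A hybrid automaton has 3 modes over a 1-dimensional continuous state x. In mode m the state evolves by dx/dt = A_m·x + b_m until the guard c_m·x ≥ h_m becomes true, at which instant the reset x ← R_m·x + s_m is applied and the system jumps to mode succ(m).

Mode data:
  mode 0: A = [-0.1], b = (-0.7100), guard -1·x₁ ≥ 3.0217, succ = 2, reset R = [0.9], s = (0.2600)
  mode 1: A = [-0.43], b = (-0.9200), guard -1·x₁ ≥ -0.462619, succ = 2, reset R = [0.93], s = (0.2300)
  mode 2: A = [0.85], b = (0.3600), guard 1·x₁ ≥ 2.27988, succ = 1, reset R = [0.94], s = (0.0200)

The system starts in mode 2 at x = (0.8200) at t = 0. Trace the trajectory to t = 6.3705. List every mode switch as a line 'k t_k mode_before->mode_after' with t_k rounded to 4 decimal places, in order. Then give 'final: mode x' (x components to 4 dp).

1 0.9136 2->1
2 2.0831 1->2
3 3.1585 2->1
4 4.3280 1->2
5 5.4034 2->1
final: 1 0.6992

Mode 2: guard c·x = 2.2799 hit at Δt = 0.9136 (t = 0.9136), x⁻ = (2.2799) → reset → x⁺ = (2.1631), jump to mode 1
Mode 1: guard c·x = -0.4626 hit at Δt = 1.1695 (t = 2.0831), x⁻ = (0.4626) → reset → x⁺ = (0.6602), jump to mode 2
Mode 2: guard c·x = 2.2799 hit at Δt = 1.0754 (t = 3.1585), x⁻ = (2.2799) → reset → x⁺ = (2.1631), jump to mode 1
Mode 1: guard c·x = -0.4626 hit at Δt = 1.1695 (t = 4.3280), x⁻ = (0.4626) → reset → x⁺ = (0.6602), jump to mode 2
Mode 2: guard c·x = 2.2799 hit at Δt = 1.0754 (t = 5.4034), x⁻ = (2.2799) → reset → x⁺ = (2.1631), jump to mode 1
Mode 1: flow for 0.9671 to horizon, guard not reached → x = (0.6992)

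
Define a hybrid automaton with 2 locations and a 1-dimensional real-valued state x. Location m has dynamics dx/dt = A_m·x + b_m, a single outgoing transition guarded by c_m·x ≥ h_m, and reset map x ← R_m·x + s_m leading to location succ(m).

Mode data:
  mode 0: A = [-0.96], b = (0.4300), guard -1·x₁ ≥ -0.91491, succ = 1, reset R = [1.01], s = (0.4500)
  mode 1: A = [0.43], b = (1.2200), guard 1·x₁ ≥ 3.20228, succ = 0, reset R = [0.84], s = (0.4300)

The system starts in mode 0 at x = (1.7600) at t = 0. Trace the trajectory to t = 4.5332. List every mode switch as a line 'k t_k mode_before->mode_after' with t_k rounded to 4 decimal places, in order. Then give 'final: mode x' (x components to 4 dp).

1 1.0761 0->1
2 1.9146 1->0
3 3.7315 0->1
final: 1 3.1073

Mode 0: guard c·x = -0.9149 hit at Δt = 1.0761 (t = 1.0761), x⁻ = (0.9149) → reset → x⁺ = (1.3741), jump to mode 1
Mode 1: guard c·x = 3.2023 hit at Δt = 0.8385 (t = 1.9146), x⁻ = (3.2023) → reset → x⁺ = (3.1199), jump to mode 0
Mode 0: guard c·x = -0.9149 hit at Δt = 1.8169 (t = 3.7315), x⁻ = (0.9149) → reset → x⁺ = (1.3741), jump to mode 1
Mode 1: flow for 0.8017 to horizon, guard not reached → x = (3.1073)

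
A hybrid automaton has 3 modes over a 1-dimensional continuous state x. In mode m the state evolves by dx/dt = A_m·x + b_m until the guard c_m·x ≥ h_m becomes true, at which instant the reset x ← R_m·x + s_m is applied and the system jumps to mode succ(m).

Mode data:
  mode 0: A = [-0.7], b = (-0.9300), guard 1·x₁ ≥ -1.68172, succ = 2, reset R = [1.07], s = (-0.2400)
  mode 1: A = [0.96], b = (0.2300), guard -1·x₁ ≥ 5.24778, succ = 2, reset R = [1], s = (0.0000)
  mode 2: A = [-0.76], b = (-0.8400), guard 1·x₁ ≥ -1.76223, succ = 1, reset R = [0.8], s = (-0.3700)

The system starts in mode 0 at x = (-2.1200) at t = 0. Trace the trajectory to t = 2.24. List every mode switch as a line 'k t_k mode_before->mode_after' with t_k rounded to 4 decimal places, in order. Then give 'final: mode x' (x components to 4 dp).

1 1.1528 0->2
2 1.6160 2->1
final: 1 -3.0434

Mode 0: guard c·x = -1.6817 hit at Δt = 1.1528 (t = 1.1528), x⁻ = (-1.6817) → reset → x⁺ = (-2.0394), jump to mode 2
Mode 2: guard c·x = -1.7622 hit at Δt = 0.4632 (t = 1.6160), x⁻ = (-1.7622) → reset → x⁺ = (-1.7798), jump to mode 1
Mode 1: flow for 0.6240 to horizon, guard not reached → x = (-3.0434)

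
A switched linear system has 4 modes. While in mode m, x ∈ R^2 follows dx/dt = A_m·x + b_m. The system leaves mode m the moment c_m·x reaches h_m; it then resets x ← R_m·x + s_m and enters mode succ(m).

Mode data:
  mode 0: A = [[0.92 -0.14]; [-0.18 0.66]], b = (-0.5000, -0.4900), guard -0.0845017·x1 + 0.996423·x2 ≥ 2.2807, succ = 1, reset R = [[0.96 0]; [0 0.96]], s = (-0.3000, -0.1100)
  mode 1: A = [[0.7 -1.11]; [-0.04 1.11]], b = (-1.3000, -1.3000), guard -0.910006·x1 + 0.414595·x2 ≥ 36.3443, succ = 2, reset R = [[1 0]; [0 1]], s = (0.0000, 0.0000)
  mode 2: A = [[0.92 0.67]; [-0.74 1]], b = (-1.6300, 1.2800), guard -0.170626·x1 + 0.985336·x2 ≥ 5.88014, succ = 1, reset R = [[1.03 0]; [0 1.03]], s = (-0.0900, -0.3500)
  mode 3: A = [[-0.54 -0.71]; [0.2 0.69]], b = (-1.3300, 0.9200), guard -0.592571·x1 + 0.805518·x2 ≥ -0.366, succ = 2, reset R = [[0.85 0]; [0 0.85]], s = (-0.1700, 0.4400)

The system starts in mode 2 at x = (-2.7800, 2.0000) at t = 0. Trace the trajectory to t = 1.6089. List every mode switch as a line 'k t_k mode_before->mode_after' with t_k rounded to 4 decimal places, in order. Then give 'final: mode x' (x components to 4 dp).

1 0.4540 2->1
final: 1 -28.7666 16.4090

Mode 2: guard c·x = 5.8801 hit at Δt = 0.4540 (t = 0.4540), x⁻ = (-3.8634, 5.2986) → reset → x⁺ = (-4.0693, 5.1076), jump to mode 1
Mode 1: flow for 1.1549 to horizon, guard not reached → x = (-28.7666, 16.4090)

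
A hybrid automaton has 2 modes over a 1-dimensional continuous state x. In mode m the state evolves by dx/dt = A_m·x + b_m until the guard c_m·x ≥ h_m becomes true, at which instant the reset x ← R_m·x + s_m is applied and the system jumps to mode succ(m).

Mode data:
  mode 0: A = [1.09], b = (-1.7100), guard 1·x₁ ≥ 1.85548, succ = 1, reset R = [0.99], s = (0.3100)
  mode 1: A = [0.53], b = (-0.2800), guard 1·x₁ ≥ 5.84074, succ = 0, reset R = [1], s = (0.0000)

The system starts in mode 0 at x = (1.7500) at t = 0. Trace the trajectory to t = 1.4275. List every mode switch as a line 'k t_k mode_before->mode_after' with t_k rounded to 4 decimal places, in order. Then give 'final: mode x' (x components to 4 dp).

1 0.4209 0->1
final: 1 3.2879

Mode 0: guard c·x = 1.8555 hit at Δt = 0.4209 (t = 0.4209), x⁻ = (1.8555) → reset → x⁺ = (2.1469), jump to mode 1
Mode 1: flow for 1.0066 to horizon, guard not reached → x = (3.2879)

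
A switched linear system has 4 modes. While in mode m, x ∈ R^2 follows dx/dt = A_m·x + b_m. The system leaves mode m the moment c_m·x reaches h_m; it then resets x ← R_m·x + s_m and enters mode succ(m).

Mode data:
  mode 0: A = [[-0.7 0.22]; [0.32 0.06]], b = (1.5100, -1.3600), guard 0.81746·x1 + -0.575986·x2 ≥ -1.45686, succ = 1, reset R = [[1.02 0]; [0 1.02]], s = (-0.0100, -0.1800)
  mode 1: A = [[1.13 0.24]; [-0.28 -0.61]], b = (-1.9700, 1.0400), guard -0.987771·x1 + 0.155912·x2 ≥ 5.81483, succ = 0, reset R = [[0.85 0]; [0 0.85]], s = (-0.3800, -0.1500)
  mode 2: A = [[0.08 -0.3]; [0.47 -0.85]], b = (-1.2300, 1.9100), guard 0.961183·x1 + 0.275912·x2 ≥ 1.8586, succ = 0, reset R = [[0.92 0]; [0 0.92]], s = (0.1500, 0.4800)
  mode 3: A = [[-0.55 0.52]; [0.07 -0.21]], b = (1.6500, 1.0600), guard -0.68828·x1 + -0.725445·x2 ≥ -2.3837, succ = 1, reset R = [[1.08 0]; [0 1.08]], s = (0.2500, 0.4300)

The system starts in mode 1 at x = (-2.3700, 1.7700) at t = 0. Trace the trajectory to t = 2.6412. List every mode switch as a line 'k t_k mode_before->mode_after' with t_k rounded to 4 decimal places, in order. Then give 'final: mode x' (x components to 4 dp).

Mode 1: guard c·x = 5.8148 hit at Δt = 0.5468 (t = 0.5468), x⁻ = (-5.5306, 2.2568) → reset → x⁺ = (-5.0810, 1.7683), jump to mode 0
Mode 0: guard c·x = -1.4569 hit at Δt = 0.8031 (t = 1.3499), x⁻ = (-1.8782, -0.1363) → reset → x⁺ = (-1.9258, -0.3190), jump to mode 1
Mode 1: guard c·x = 5.8148 hit at Δt = 0.6367 (t = 1.9866), x⁻ = (-5.7470, 0.8860) → reset → x⁺ = (-5.2649, 0.6031), jump to mode 0
Mode 0: flow for 0.6546 to horizon, guard not reached → x = (-2.5772, -1.0941)

1 0.5468 1->0
2 1.3499 0->1
3 1.9866 1->0
final: 0 -2.5772 -1.0941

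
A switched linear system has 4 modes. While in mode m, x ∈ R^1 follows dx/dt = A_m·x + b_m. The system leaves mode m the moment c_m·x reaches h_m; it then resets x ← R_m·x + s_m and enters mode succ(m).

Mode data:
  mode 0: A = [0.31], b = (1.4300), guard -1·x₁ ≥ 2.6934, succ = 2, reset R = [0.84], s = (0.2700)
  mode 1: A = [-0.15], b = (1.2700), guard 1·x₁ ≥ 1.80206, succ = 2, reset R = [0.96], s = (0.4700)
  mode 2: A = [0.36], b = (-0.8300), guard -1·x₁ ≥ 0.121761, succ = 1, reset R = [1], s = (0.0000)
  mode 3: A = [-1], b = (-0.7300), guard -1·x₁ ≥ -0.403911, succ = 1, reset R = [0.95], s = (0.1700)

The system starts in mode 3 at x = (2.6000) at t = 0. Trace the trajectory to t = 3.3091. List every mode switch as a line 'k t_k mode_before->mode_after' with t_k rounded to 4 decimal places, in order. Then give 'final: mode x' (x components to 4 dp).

1 1.0773 3->1
2 2.2219 1->2
final: 2 2.1494

Mode 3: guard c·x = -0.4039 hit at Δt = 1.0773 (t = 1.0773), x⁻ = (0.4039) → reset → x⁺ = (0.5537), jump to mode 1
Mode 1: guard c·x = 1.8021 hit at Δt = 1.1446 (t = 2.2219), x⁻ = (1.8021) → reset → x⁺ = (2.2000), jump to mode 2
Mode 2: flow for 1.0872 to horizon, guard not reached → x = (2.1494)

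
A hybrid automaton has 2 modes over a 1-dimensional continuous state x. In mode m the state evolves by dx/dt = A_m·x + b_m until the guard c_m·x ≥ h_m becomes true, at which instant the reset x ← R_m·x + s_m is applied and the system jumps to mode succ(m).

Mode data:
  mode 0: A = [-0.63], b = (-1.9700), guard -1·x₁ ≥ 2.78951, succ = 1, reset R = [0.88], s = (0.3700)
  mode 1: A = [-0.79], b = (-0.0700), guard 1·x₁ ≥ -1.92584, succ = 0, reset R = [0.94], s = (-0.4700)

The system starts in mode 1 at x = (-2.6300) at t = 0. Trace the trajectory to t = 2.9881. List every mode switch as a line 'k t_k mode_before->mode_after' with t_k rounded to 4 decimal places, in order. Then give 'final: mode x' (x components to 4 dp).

Mode 1: guard c·x = -1.9258 hit at Δt = 0.4107 (t = 0.4107), x⁻ = (-1.9258) → reset → x⁺ = (-2.2803), jump to mode 0
Mode 0: guard c·x = 2.7895 hit at Δt = 1.4601 (t = 1.8708), x⁻ = (-2.7895) → reset → x⁺ = (-2.0848), jump to mode 1
Mode 1: guard c·x = -1.9258 hit at Δt = 0.1050 (t = 1.9758), x⁻ = (-1.9258) → reset → x⁺ = (-2.2803), jump to mode 0
Mode 0: flow for 1.0123 to horizon, guard not reached → x = (-2.6795)

1 0.4107 1->0
2 1.8708 0->1
3 1.9758 1->0
final: 0 -2.6795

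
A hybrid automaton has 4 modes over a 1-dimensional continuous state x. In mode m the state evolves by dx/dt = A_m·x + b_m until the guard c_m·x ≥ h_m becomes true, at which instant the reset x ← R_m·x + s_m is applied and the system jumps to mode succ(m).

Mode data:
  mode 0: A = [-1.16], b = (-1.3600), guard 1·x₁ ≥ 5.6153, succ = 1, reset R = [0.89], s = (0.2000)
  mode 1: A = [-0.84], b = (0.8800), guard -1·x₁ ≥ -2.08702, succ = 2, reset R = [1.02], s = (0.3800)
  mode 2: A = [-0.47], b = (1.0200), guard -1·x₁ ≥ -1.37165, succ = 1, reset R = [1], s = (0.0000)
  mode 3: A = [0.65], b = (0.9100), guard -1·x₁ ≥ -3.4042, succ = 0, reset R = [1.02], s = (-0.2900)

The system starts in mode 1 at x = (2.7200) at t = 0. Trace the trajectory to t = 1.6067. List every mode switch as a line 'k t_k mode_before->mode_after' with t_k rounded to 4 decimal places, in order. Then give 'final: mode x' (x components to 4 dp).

1 0.5662 1->2
final: 2 2.3778

Mode 1: guard c·x = -2.0870 hit at Δt = 0.5662 (t = 0.5662), x⁻ = (2.0870) → reset → x⁺ = (2.5088), jump to mode 2
Mode 2: flow for 1.0405 to horizon, guard not reached → x = (2.3778)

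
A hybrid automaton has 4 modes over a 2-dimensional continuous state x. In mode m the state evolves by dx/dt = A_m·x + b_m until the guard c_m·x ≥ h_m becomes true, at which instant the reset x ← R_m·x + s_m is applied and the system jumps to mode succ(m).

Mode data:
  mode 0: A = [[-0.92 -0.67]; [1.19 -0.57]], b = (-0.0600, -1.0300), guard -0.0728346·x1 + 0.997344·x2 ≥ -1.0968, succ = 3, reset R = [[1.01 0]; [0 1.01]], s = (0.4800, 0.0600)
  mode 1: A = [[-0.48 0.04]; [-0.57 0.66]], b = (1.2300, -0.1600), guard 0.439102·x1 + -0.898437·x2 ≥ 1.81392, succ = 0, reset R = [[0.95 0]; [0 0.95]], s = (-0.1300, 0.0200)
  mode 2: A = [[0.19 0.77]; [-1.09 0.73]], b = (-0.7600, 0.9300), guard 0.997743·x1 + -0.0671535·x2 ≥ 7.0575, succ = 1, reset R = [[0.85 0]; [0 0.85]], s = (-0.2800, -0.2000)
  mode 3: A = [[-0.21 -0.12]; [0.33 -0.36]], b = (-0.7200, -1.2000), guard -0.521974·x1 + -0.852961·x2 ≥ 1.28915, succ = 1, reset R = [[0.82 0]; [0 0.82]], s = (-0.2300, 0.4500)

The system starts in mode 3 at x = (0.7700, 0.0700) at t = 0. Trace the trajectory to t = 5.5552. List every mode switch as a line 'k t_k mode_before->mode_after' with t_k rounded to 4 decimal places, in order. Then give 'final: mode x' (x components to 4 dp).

Mode 3: guard c·x = 1.2892 hit at Δt = 1.5554 (t = 1.5554), x⁻ = (-0.2900, -1.3339) → reset → x⁺ = (-0.4678, -0.6438), jump to mode 1
Mode 1: guard c·x = 1.8139 hit at Δt = 1.0804 (t = 2.6358), x⁻ = (0.7220, -1.6661) → reset → x⁺ = (0.5559, -1.5628), jump to mode 0
Mode 0: guard c·x = -1.0968 hit at Δt = 0.9852 (t = 3.6210), x⁻ = (0.7314, -1.0463) → reset → x⁺ = (1.2188, -0.9968), jump to mode 3
Mode 3: guard c·x = 1.2892 hit at Δt = 1.3620 (t = 4.9830), x⁻ = (0.2530, -1.6662) → reset → x⁺ = (-0.0225, -0.9163), jump to mode 1
Mode 1: flow for 0.5722 to horizon, guard not reached → x = (0.5740, -1.5557)

1 1.5554 3->1
2 2.6358 1->0
3 3.6210 0->3
4 4.9830 3->1
final: 1 0.5740 -1.5557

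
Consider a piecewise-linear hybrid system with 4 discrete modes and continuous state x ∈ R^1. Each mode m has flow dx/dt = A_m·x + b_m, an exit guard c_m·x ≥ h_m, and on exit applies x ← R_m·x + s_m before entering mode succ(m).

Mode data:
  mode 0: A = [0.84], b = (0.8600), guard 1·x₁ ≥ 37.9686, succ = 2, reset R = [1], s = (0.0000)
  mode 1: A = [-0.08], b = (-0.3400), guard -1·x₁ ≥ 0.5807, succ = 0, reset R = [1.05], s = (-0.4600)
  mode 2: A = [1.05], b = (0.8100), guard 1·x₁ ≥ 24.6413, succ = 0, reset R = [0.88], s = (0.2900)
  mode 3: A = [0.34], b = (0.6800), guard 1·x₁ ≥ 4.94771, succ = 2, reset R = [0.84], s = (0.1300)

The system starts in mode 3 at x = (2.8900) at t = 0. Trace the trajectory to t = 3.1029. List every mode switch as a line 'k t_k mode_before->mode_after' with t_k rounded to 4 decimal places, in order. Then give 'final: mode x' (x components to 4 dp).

Mode 3: guard c·x = 4.9477 hit at Δt = 1.0330 (t = 1.0330), x⁻ = (4.9477) → reset → x⁺ = (4.2861), jump to mode 2
Mode 2: guard c·x = 24.6413 hit at Δt = 1.5375 (t = 2.5705), x⁻ = (24.6413) → reset → x⁺ = (21.9743), jump to mode 0
Mode 0: flow for 0.5324 to horizon, guard not reached → x = (34.9442)

1 1.0330 3->2
2 2.5705 2->0
final: 0 34.9442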